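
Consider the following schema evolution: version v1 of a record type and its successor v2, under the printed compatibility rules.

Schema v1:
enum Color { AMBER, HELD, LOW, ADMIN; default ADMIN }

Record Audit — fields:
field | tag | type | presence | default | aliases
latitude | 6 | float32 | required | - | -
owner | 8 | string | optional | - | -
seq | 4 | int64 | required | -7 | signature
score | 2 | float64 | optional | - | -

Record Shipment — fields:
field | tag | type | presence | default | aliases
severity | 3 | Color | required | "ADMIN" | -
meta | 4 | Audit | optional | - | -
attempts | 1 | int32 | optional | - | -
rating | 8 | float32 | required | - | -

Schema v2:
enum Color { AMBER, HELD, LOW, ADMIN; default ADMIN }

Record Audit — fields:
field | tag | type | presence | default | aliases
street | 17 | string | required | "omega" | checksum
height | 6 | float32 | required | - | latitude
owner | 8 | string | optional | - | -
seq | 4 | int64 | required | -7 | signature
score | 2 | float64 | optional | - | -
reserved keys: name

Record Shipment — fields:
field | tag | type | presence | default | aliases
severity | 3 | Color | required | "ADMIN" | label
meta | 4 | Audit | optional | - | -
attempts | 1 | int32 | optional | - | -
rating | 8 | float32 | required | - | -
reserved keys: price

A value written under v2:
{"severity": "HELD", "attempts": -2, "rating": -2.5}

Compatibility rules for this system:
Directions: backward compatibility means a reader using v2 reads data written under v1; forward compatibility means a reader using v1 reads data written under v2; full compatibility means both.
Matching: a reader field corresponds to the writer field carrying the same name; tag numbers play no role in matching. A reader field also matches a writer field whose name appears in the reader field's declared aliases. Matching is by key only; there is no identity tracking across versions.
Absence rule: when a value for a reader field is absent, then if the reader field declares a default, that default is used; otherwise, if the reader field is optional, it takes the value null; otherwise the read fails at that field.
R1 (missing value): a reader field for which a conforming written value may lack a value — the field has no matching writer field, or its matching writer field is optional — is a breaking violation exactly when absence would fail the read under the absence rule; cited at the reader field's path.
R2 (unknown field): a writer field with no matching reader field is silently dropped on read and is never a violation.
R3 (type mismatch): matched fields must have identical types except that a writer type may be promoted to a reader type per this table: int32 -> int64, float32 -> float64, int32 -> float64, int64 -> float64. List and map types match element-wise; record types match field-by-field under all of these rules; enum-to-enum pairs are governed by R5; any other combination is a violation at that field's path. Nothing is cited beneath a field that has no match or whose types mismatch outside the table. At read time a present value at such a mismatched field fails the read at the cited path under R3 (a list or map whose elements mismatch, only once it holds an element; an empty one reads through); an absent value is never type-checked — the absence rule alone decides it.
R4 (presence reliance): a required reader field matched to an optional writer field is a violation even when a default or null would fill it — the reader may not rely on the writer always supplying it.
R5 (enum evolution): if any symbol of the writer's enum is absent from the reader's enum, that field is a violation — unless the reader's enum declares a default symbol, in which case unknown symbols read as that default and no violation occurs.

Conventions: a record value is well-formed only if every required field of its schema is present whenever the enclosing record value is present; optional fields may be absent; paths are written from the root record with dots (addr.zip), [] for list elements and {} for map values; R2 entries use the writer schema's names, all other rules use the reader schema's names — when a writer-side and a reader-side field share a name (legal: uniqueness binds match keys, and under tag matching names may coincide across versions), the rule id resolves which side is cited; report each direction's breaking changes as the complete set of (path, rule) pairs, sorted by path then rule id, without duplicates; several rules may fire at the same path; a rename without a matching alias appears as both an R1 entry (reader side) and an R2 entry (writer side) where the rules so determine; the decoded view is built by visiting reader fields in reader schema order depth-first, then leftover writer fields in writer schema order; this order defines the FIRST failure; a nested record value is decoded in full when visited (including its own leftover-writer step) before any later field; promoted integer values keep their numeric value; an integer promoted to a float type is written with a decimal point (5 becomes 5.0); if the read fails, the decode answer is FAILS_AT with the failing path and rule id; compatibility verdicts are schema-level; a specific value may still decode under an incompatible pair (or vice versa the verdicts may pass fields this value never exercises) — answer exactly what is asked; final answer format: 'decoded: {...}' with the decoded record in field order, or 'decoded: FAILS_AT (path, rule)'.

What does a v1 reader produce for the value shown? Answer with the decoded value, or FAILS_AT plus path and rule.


decoded: {"severity": "HELD", "meta": null, "attempts": -2, "rating": -2.5}

arrows below run writer -> reader for Shipment
decode (reader v1):
  severity := "HELD"
  meta := null (not supplied -> null)
  attempts := -2
  rating := -2.5
  => decoded: {"severity": "HELD", "meta": null, "attempts": -2, "rating": -2.5}
diffs on Shipment not affecting the asked answer:
  added field street to record Audit: required string, tag 17, default "omega" (in v2 it sits immediately before height) -> inert under this dialect — no rule fires on Shipment and the result does not move
  renamed field latitude to height in record Audit (alias latitude declared on the renamed field) -> changes Shipment's schema-level verdicts only — the decode of this value is the same


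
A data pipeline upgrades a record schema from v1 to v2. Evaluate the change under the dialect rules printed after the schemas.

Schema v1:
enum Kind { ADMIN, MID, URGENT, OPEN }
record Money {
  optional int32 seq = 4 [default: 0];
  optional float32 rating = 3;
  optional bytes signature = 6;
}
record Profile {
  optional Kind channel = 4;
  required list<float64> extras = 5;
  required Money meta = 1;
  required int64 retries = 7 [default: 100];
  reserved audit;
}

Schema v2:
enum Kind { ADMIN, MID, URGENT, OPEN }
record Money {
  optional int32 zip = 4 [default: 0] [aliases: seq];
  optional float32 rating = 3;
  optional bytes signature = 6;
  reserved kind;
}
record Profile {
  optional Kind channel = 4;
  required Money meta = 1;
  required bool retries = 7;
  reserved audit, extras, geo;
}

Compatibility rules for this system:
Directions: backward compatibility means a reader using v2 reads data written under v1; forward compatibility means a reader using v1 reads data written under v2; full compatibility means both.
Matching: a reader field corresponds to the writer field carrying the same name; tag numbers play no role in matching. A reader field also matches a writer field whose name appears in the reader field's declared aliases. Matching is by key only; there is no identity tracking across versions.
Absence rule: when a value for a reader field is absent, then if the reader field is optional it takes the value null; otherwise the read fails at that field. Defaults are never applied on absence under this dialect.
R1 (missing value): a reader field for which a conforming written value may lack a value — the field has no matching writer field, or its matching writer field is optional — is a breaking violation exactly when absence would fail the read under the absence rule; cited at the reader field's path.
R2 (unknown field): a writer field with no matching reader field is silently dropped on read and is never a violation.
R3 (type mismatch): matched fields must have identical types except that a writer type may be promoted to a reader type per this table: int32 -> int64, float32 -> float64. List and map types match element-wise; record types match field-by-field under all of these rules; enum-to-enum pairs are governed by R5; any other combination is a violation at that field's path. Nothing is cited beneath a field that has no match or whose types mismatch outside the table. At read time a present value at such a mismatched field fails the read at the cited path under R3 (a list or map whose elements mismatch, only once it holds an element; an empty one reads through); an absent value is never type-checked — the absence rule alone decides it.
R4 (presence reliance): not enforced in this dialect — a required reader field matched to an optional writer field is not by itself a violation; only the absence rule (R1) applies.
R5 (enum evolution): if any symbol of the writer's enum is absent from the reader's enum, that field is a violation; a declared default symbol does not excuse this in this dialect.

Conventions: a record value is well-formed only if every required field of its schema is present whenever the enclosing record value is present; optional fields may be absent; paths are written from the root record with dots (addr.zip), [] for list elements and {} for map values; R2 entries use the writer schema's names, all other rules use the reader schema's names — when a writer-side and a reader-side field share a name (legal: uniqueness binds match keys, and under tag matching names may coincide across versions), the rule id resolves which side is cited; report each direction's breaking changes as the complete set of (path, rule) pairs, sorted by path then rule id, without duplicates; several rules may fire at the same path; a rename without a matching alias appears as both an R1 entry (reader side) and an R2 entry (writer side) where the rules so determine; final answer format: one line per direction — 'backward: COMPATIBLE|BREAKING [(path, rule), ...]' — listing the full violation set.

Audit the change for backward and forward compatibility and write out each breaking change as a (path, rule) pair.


each type pair in Profile: writer, then reader
backward on Profile — v2 reading data written by v1:
  channel <- channel (Kind -> Kind, writer optional)
  meta <- meta (Money -> Money, writer required)
  retries <- retries (int64 -> bool, writer required)
  writer field extras has no reader counterpart
  meta.zip <- meta.seq (int32 -> int32, writer optional)
  meta.rating <- meta.rating (float32 -> float32, writer optional)
  meta.signature <- meta.signature (bytes -> bytes, writer optional)
  breaking: (retries, R3)
  => 1 violation(s): backward is BREAKING for Profile
forward on Profile — v1 reading data written by v2:
  channel <- channel (Kind -> Kind, writer optional)
  extras: no writer match
  meta <- meta (Money -> Money, writer required)
  retries <- retries (bool -> int64, writer required)
  meta.seq: no writer match
  meta.rating <- meta.rating (float32 -> float32, writer optional)
  meta.signature <- meta.signature (bytes -> bytes, writer optional)
  writer field meta.zip has no reader counterpart
  breaking: (extras, R1)
  breaking: (retries, R3)
  => 2 violation(s): forward is BREAKING for Profile

backward: BREAKING [(retries, R3)]; forward: BREAKING [(extras, R1), (retries, R3)]


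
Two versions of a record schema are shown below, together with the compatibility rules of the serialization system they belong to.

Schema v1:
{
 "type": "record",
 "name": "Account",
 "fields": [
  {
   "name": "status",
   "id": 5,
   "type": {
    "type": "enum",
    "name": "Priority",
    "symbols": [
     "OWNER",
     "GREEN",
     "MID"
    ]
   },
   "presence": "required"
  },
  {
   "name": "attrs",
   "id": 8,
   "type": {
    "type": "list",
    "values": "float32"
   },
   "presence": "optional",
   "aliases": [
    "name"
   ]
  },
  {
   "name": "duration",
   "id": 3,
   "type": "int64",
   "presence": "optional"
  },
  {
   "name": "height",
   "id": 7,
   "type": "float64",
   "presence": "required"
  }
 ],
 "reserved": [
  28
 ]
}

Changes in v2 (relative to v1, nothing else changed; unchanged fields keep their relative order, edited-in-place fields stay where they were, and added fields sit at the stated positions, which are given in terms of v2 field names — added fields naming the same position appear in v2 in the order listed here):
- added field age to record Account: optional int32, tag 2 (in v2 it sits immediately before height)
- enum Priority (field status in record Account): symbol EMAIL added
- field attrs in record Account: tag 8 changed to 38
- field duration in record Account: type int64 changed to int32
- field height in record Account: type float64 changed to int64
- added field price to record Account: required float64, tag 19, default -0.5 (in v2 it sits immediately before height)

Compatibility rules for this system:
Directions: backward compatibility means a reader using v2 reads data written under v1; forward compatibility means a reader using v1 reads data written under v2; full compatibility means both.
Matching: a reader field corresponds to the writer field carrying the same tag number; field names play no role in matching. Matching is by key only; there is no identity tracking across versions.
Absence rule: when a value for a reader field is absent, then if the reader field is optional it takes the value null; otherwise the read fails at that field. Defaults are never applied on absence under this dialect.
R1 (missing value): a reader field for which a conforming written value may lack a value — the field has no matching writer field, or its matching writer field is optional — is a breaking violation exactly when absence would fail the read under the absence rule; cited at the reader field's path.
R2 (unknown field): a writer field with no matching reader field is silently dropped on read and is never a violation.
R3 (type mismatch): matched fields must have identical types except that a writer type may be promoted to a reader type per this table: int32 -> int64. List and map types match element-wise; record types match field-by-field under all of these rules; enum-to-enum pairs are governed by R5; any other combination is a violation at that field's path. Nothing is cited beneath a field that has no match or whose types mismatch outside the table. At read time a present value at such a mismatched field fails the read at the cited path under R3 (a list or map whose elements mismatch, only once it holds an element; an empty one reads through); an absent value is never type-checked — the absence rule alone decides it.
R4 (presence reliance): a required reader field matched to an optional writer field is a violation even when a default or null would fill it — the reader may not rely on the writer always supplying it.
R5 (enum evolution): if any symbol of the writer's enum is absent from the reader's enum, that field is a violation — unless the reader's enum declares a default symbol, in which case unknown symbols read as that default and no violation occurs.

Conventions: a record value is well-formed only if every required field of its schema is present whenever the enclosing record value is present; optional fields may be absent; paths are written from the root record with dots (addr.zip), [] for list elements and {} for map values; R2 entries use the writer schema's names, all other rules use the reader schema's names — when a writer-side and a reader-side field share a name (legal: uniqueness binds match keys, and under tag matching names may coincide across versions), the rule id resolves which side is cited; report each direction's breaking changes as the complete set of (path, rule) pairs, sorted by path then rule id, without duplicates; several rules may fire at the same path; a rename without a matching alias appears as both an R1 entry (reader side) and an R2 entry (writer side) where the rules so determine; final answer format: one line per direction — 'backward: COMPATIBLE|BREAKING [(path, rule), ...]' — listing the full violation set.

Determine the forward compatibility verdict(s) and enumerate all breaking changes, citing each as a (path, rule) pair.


arrows below run writer -> reader for Account
forward analysis of Account with v1 as reader and v2 as writer:
  writer required, Priority -> Priority: reader status maps from writer status
  no writer field matches reader attrs
  writer optional, int32 -> int64: reader duration maps from writer duration
  writer required, int64 -> float64: reader height maps from writer height
  attrs (writer side), unknown to reader
  age (writer side), unknown to reader
  price (writer side), unknown to reader
  violation R3 at height
  violation R5 at status
  => forward: BREAKING (2)
diffs on Account not affecting the asked answer:
  added field age to record Account: optional int32, tag 2 (in v2 it sits immediately before height) -> no rule fires on it in Account's dialect; the asked verdict holds
  field attrs in record Account: tag 8 changed to 38 -> no rule fires on it in Account's dialect; the asked verdict holds
  field duration in record Account: type int64 changed to int32 -> matters only for Account's backward compatibility — outside the asked direction
  added field price to record Account: required float64, tag 19, default -0.5 (in v2 it sits immediately before height) -> matters only for Account's backward compatibility — outside the asked direction

forward: BREAKING [(height, R3), (status, R5)]


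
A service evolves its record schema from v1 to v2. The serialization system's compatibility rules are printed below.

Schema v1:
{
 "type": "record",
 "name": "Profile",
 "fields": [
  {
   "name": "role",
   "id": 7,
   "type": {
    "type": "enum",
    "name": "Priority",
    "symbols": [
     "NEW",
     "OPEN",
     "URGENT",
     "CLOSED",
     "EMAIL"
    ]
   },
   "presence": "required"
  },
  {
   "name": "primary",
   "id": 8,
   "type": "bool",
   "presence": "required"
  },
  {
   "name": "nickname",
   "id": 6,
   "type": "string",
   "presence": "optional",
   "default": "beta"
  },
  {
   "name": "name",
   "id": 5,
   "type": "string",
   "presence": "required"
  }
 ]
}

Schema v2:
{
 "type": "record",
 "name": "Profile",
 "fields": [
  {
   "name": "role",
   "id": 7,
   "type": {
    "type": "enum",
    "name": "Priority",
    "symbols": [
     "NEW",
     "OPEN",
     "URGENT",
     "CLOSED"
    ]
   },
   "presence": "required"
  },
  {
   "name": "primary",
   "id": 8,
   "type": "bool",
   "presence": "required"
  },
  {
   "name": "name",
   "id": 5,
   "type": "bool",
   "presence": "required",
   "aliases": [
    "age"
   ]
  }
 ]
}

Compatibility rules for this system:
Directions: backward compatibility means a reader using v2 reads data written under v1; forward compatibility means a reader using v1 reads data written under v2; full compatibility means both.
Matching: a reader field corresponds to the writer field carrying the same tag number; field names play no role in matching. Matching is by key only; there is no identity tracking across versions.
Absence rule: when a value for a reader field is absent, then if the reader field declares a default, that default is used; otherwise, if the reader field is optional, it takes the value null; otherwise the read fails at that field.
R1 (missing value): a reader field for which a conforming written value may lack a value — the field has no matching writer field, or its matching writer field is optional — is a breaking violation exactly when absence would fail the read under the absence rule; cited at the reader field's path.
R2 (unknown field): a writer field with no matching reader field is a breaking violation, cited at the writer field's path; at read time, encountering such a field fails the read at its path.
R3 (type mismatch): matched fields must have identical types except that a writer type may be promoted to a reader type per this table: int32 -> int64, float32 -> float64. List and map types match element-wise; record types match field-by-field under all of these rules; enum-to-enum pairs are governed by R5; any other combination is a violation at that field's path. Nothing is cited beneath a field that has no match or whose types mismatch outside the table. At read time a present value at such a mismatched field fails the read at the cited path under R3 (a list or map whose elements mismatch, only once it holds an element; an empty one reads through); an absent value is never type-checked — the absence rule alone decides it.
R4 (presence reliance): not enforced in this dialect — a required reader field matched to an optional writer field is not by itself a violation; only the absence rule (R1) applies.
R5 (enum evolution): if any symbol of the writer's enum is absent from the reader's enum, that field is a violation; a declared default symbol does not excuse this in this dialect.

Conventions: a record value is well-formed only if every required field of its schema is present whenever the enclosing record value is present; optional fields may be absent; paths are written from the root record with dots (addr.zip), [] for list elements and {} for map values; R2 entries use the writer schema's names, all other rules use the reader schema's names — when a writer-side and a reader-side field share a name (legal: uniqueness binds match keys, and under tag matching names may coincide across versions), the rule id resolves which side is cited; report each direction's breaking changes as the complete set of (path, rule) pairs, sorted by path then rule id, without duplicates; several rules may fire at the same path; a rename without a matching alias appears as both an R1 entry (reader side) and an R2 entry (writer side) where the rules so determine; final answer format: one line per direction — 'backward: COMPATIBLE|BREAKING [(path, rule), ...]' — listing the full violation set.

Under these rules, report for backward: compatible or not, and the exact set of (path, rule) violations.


backward: BREAKING [(name, R3), (nickname, R2), (role, R5)]

arrows below run writer -> reader for Profile
backward pass over Profile, reader schema v2, writer schema v1:
  writer required, Priority -> Priority: reader role maps from writer role
  writer required, bool -> bool: reader primary maps from writer primary
  writer required, string -> bool: reader name maps from writer name
  writer nickname: unknown to reader
  rule R3 violated at name
  rule R2 violated at nickname
  rule R5 violated at role
  => backward: BREAKING (3)


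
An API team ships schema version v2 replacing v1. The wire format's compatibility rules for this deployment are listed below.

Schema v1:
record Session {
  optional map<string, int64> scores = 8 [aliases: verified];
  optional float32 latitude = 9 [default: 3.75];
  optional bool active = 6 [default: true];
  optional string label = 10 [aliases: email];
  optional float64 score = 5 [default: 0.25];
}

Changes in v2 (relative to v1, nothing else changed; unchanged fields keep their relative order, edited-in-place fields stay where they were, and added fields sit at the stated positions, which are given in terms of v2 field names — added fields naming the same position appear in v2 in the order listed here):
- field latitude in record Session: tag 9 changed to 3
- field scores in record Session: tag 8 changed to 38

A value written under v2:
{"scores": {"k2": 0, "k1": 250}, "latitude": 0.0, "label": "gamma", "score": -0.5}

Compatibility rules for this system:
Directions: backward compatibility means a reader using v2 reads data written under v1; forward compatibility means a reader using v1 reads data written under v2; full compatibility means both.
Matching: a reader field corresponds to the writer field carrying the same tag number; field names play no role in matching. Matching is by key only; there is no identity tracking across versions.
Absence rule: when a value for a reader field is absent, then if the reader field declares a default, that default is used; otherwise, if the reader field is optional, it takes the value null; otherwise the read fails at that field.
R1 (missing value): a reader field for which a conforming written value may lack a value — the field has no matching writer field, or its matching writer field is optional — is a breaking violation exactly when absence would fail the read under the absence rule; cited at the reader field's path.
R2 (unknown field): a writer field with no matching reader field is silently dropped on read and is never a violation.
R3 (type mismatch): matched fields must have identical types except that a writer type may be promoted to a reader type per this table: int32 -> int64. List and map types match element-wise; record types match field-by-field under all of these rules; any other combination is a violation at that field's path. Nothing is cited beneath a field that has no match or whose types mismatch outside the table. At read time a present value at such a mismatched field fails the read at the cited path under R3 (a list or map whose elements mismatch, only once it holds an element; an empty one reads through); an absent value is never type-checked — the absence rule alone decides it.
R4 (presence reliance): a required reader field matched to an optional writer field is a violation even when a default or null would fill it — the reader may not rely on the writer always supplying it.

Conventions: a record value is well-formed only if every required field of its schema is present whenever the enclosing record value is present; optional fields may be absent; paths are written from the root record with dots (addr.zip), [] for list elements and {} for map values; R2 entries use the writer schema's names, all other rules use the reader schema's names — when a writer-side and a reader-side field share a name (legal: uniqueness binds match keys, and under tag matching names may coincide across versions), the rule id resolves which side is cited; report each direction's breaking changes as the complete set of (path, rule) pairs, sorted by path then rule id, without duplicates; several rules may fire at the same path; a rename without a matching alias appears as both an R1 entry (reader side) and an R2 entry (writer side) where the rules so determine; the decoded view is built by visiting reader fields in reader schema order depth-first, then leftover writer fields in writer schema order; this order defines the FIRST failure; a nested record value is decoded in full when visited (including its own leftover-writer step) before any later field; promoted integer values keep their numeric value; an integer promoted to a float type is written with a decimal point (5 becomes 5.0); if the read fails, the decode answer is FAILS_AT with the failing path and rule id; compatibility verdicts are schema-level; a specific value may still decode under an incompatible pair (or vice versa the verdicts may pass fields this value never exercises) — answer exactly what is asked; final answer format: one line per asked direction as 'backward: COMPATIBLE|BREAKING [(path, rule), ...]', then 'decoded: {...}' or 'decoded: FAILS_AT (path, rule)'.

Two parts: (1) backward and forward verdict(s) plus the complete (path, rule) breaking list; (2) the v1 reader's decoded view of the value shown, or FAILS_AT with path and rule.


each type pair in Session: writer, then reader
backward analysis of Session with v2 as reader and v1 as writer:
  no writer field matches reader scores
  no writer field matches reader latitude
  writer optional, bool -> bool: reader active maps from writer active
  writer optional, string -> string: reader label maps from writer label
  writer optional, float64 -> float64: reader score maps from writer score
  writer scores: unknown to reader
  writer latitude: unknown to reader
  => no violations; backward on Session: COMPATIBLE
forward analysis of Session with v1 as reader and v2 as writer:
  no writer field matches reader scores
  no writer field matches reader latitude
  writer optional, bool -> bool: reader active maps from writer active
  writer optional, string -> string: reader label maps from writer label
  writer optional, float64 -> float64: reader score maps from writer score
  writer scores: unknown to reader
  writer latitude: unknown to reader
  => no violations; forward on Session: COMPATIBLE
decode (reader v1):
  scores := null (missing; optional => null)
  latitude := 3.75 (missing; default applied)
  active := true (missing; default applied)
  label := "gamma"
  score := -0.5
  writer scores: no reader field; dropped
  writer latitude: no reader field; dropped
  => decoded: {"scores": null, "latitude": 3.75, "active": true, "label": "gamma", "score": -0.5}

backward: COMPATIBLE []; forward: COMPATIBLE []; decoded: {"scores": null, "latitude": 3.75, "active": true, "label": "gamma", "score": -0.5}


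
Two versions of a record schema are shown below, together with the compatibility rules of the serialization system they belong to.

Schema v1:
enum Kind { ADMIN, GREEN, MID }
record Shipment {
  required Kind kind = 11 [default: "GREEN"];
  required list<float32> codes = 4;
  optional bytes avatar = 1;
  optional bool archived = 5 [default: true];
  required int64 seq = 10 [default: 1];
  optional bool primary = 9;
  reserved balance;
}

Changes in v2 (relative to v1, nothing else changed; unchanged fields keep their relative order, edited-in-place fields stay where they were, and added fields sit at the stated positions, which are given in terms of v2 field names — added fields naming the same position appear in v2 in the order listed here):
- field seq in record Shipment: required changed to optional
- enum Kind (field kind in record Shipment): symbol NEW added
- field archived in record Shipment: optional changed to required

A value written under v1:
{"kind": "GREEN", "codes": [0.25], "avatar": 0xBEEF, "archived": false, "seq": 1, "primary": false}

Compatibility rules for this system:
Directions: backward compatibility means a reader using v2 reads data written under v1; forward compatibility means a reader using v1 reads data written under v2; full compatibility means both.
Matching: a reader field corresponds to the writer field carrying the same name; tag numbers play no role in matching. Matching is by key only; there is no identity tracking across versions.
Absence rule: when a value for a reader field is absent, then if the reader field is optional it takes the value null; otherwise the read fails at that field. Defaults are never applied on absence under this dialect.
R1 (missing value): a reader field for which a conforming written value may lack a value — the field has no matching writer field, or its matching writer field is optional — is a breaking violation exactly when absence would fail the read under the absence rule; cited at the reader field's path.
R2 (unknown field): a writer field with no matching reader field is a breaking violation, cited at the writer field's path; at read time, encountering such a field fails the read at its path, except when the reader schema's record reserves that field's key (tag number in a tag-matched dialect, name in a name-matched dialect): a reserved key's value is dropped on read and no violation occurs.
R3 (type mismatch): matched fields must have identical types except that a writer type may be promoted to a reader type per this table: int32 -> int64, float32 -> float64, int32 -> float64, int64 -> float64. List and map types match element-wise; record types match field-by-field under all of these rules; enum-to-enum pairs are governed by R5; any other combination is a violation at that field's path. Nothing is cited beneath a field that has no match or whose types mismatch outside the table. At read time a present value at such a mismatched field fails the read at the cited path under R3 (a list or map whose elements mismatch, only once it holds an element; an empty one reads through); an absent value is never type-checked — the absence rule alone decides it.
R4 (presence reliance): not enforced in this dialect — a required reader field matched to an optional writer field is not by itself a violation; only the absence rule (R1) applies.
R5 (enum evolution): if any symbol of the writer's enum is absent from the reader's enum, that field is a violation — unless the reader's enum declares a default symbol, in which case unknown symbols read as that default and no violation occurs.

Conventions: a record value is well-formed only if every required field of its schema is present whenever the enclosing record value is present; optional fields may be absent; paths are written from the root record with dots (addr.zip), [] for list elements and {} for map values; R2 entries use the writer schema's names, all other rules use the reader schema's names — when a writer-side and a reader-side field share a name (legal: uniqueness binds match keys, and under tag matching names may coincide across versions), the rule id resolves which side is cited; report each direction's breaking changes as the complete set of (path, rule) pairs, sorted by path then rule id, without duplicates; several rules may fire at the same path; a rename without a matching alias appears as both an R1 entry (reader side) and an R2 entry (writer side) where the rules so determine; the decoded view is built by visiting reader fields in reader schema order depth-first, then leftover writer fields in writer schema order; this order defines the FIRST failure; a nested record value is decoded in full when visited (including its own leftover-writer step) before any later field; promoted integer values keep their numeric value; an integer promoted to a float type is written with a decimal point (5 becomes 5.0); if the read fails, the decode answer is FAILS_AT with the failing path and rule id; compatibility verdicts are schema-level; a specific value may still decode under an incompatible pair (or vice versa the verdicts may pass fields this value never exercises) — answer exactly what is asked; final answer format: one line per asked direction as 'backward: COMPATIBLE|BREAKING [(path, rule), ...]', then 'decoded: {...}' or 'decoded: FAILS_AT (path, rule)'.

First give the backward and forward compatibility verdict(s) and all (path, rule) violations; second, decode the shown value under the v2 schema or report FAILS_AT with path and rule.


in Shipment below, arrows point writer -> reader
backward analysis of Shipment with v2 as reader and v1 as writer:
  kind: paired with writer kind (Kind -> Kind; writer required)
  codes: paired with writer codes (list<float32> -> list<float32>; writer required)
  avatar: paired with writer avatar (bytes -> bytes; writer optional)
  archived: paired with writer archived (bool -> bool; writer optional)
  seq: paired with writer seq (int64 -> int64; writer required)
  primary: paired with writer primary (bool -> bool; writer optional)
  violation R1 at archived
  backward on Shipment therefore BREAKING (1)
forward analysis of Shipment with v1 as reader and v2 as writer:
  kind: paired with writer kind (Kind -> Kind; writer required)
  codes: paired with writer codes (list<float32> -> list<float32>; writer required)
  avatar: paired with writer avatar (bytes -> bytes; writer optional)
  archived: paired with writer archived (bool -> bool; writer required)
  seq: paired with writer seq (int64 -> int64; writer optional)
  primary: paired with writer primary (bool -> bool; writer optional)
  violation R5 at kind
  violation R1 at seq
  forward on Shipment therefore BREAKING (2)
decoding the Shipment value with the v2 reader:
  kind := "GREEN"
  codes := [0.25]
  avatar := 0xBEEF
  archived := false
  seq := 1
  primary := false
  => decoded: {"kind": "GREEN", "codes": [0.25], "avatar": 0xBEEF, "archived": false, "seq": 1, "primary": false}

backward: BREAKING [(archived, R1)]; forward: BREAKING [(kind, R5), (seq, R1)]; decoded: {"kind": "GREEN", "codes": [0.25], "avatar": 0xBEEF, "archived": false, "seq": 1, "primary": false}


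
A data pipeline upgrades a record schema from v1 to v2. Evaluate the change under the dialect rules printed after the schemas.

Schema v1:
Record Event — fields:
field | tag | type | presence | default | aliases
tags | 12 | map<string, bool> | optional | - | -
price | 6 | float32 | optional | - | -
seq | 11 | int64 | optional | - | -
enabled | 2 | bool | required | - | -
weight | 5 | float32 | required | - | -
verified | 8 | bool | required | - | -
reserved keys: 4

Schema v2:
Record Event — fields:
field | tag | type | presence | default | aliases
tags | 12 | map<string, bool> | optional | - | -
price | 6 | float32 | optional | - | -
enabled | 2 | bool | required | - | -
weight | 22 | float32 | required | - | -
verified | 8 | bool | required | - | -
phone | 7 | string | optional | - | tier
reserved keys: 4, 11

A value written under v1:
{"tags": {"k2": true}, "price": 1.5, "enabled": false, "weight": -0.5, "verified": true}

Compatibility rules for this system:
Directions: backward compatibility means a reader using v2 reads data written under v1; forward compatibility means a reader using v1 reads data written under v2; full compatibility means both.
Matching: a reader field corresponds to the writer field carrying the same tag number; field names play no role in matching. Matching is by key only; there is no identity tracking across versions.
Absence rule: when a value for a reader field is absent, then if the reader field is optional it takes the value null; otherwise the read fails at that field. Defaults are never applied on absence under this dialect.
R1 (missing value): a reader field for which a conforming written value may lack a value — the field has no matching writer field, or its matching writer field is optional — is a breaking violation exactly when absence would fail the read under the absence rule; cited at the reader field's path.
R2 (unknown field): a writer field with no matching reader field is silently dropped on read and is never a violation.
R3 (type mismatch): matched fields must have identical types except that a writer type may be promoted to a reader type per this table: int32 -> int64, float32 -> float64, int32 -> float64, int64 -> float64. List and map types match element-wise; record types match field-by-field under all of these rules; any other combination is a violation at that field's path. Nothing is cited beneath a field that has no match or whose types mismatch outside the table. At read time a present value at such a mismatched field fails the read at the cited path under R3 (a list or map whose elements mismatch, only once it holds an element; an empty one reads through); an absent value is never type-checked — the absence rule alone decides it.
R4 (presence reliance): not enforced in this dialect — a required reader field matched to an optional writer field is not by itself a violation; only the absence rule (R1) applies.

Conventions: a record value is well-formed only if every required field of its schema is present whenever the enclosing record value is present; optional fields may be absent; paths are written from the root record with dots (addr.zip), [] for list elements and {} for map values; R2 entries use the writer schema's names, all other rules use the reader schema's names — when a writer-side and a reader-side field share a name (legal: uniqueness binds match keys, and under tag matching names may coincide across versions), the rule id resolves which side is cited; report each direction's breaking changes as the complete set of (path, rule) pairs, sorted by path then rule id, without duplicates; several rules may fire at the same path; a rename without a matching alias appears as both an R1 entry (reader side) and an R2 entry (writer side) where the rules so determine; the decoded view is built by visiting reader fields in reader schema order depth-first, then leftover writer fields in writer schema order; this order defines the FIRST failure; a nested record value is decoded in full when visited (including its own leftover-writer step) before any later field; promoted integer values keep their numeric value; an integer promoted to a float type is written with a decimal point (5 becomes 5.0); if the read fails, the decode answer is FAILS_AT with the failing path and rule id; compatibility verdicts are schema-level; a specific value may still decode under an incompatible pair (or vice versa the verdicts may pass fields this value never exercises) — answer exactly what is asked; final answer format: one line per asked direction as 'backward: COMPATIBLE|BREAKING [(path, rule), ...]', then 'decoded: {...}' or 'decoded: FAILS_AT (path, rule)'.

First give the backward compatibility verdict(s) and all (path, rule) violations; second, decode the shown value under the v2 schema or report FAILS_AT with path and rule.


backward: BREAKING [(weight, R1)]; decoded: FAILS_AT (weight, R1)

arrows below run writer -> reader for Event
backward pass over Event, reader schema v2, writer schema v1:
  writer optional, map<string, bool> -> map<string, bool>: reader tags maps from writer tags
  writer optional, float32 -> float32: reader price maps from writer price
  writer required, bool -> bool: reader enabled maps from writer enabled
  no writer field matches reader weight
  writer required, bool -> bool: reader verified maps from writer verified
  no writer field matches reader phone
  leftover writer field: seq
  leftover writer field: weight
  rule R1 violated at weight
  => 1 violation(s): backward is BREAKING for Event
migrating the Event value to v2:
  tags := {"k2": true}
  price := 1.5
  enabled := false
  read fails at weight under R1 (no fill)
  => FAILS_AT (weight, R1)
checking off the Event differences that do not matter here:
  added field phone to record Event: optional string, tag 7 (in v2 it sits last) -> fires no rule on Event, leaving the asked answer as it is
  removed field seq from record Event (its key 11 joins the reserved list) -> fires no rule on Event, leaving the asked answer as it is
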